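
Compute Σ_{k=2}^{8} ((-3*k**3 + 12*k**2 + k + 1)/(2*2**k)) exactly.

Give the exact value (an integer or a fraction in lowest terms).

Σ = -213/512

r(k) = (3*k**3 - 3*k**2 - 16*k - 11)/(2*(3*k**3 - 12*k**2 - k - 1)) after simplifying.
Take A(k)=1/2, B(k)=1, C(k)=k**3 - 4*k**2 - k/3 - 1/3.
Key eq: (1/2)·f(k+1) = (1)·f(k) + (k**3 - 4*k**2 - k/3 - 1/3).
d = 3 from the (0,0,3) case.
A polynomial solution: f(k) = -2*(3*k**3 - 3*k**2 + 2*k + 1)/3.
So s_k = (B(k−1)f/C)·t_k = (-2*(3*k**3 - 3*k**2 + 2*k + 1)/(3*k**3 - 12*k**2 - k - 1))·t_k = (3*k**3 - 3*k**2 + 2*k + 1)/2**k.
Check: Δs_k = (-3*k**3 + 12*k**2 + k + 1)/(2*2**k). ✓
Telescoping: Σ = s_(9) − s_(2) = 1963/512 − (17/4) = -213/512.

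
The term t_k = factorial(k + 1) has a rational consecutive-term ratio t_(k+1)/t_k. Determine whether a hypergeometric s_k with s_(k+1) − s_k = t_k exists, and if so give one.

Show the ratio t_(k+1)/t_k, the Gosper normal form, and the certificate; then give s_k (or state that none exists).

not Gosper-summable; s_k does not exist

Step 1: r(k) = k + 2.
Take A(k)=k + 2, B(k)=1, C(k)=1.
Solve (k + 2)·f(k+1) − (1)·f(k) = 1.
d = -1 from the (1,0,0) case.
deg f ≤ -1 is impossible — no certificate.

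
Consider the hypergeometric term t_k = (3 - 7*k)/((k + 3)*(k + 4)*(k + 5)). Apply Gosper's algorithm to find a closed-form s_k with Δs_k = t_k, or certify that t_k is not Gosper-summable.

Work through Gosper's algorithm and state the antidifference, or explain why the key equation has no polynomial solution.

s_k = k*(7 - 3*k)/(4*(k + 3)*(k + 4))

t_(k+1)/t_k = (k + 3)*(7*k + 4)/((k + 6)*(7*k - 3)).
Gosper form: A/B · C(k+1)/C(k) with A=k + 3, B=k + 6, C=k - 3/7.
Key eq: (k + 3)·f(k+1) = (k + 5)·f(k) + (k - 3/7).
d = 2 from the (1,1,1) case.
A polynomial solution: f(k) = k*(3*k - 7)/28.
Then R = B(k−1)f/C = k*(k + 5)*(3*k - 7)/(4*(7*k - 3)), so s_k = R(k)·t_k = k*(7 - 3*k)/(4*(k + 3)*(k + 4)).
Δs = (3 - 7*k)/(k**3 + 12*k**2 + 47*k + 60), as required.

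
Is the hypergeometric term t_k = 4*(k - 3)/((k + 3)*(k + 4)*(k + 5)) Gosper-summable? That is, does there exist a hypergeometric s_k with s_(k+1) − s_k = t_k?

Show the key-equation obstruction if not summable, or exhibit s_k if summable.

Step 1: r(k) = (k - 2)*(k + 3)/((k - 3)*(k + 6)).
So A=k + 3 and B=k + 6, with C=k - 3.
Key eq: (k + 3)·f(k+1) = (k + 5)·f(k) + (k - 3).
d = 2 from the (1,1,1) case.
Match coefficients ⇒ f(k) = -k.
So s_k = (B(k−1)f/C)·t_k = (-k*(k + 5)/(k - 3))·t_k = -4*k/((k + 3)*(k + 4)).
Verify: 4*(k - 3)/(k**3 + 12*k**2 + 47*k + 60) matches t_k.

Yes. s_k = -4*k/((k + 3)*(k + 4)).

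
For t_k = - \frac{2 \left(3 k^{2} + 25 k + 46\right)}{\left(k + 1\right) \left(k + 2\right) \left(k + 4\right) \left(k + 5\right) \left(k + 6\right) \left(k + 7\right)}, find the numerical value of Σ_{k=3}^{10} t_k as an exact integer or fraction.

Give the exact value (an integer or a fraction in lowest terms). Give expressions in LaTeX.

Ratio r(k) = (k + 1)*(k + 4)*(25*k + 3*(k + 1)**2 + 71)/((k + 3)*(k + 8)*(3*k**2 + 25*k + 46)).
So A=k + 1 and B=k + 8, with C=k**3 + 34*k**2/3 + 121*k/3 + 46.
Key eq: (k + 1)·f(k+1) = (k + 7)·f(k) + (k**3 + 34*k**2/3 + 121*k/3 + 46).
Bound: deg f ≤ 6.
Coefficient equations give f(k) = k*(k + 2)*(k + 3)*(k + 5)*(k**2 + 11*k + 34)/72.
R(k) = B(k−1)·f(k)/C(k) = k*(k + 2)*(k + 5)*(k + 7)*(k**2 + 11*k + 34)/(24*(3*k**2 + 25*k + 46)); s_k = R·t_k = k*(-k**2 - 11*k - 34)/(12*(k**3 + 11*k**2 + 34*k + 24)).
s_(k+1) − s_k = 2*(-3*k**2 - 25*k - 46)/(k**6 + 25*k**5 + 247*k**4 + 1219*k**3 + 3112*k**2 + 3796*k + 1680) = t_k.
Evaluate s at k=11 and k=3: -253/3060 and -19/252; difference -13/1785.

Σ = -13/1785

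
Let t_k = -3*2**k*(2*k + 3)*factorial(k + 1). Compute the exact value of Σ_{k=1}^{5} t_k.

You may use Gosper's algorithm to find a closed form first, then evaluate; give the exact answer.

Step 1: r(k) = 2*(k + 2)*(2*k + 5)/(2*k + 3).
Take A(k)=2*k + 4, B(k)=1, C(k)=k + 3/2.
Solve (2*k + 4)·f(k+1) − (1)·f(k) = k + 3/2.
From deg A=1, deg B=0, deg C=1: d=0.
Match coefficients ⇒ f(k) = 1/2.
So s_k = (B(k−1)f/C)·t_k = (1/(2*k + 3))·t_k = -3*2**k*factorial(k + 1).
Δs = -3*2**k*(2*k + 3)*factorial(k + 1), as required.
Evaluate s at k=6 and k=1: -967680 and -12; difference -967668.

Σ = -967668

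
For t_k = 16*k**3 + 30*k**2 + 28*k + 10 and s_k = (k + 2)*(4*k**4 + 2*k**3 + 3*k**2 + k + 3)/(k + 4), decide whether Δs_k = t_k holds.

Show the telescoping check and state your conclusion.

Invalid: residual 2*(-12*k**4 - 92*k**3 - 145*k**2 - 121*k - 37)/(k**2 + 9*k + 20) ≠ 0.

s_(k+1) = (4*k**5 + 30*k**4 + 87*k**3 + 128*k**2 + 100*k + 39)/(k + 5)
s_(k+1) − s_k = 2*(8*k**5 + 75*k**4 + 217*k**3 + 286*k**2 + 204*k + 63)/(k**2 + 9*k + 20)
(s_(k+1) − s_k) − t_k = 2*(-12*k**4 - 92*k**3 - 145*k**2 - 121*k - 37)/(k**2 + 9*k + 20)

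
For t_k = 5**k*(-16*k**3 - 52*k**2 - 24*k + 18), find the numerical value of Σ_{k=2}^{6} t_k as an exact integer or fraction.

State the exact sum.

Compute t_(k+1)/t_k: get 5*(8*k**3 + 50*k**2 + 88*k + 37)/(8*k**3 + 26*k**2 + 12*k - 9).
A = 5, B = 1, C = k**3 + 13*k**2/4 + 3*k/2 - 9/8.
Solve (5)·f(k+1) − (1)·f(k) = k**3 + 13*k**2/4 + 3*k/2 - 9/8.
From deg A=0, deg B=0, deg C=3: d=3.
A polynomial solution: f(k) = (2*k**3 - k**2 - 2*k - 1)/8.
Certificate R = B(k−1)f/C = (2*k**3 - k**2 - 2*k - 1)/(8*k**3 + 26*k**2 + 12*k - 9) gives s_k = 2*5**k*(-2*k**3 + k**2 + 2*k + 1).
s_(k+1) − s_k = 5**k*(-16*k**3 - 52*k**2 - 24*k + 18) = t_k.
Evaluate s at k=7 and k=2: -97187500 and -350; difference -97187150.

Σ = -97187150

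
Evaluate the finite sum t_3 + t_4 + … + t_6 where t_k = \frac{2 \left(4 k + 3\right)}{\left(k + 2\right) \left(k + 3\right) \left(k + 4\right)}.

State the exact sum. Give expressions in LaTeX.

r(k) = (k + 2)*(4*k + 7)/((k + 5)*(4*k + 3)) after simplifying.
Factor: A=k + 2; B=k + 5; C=k + 3/4.
Key eq: (k + 2)·f(k+1) = (k + 4)·f(k) + (k + 3/4).
Bound: deg f ≤ 2.
Solve for f: f(k) = k*(11*k + 7)/48 (degree 2 ≤ 2).
Get s_k = R·t_k = k*(11*k + 7)/(6*(k + 2)*(k + 3)) with R(k) = B(k−1)f(k)/C(k) = k*(k + 4)*(11*k + 7)/(12*(4*k + 3)).
Δs = 2*(4*k + 3)/(k**3 + 9*k**2 + 26*k + 24), as required.
Telescoping: Σ = s_(7) − s_(3) = 49/45 − (2/3) = 19/45.

Σ = 19/45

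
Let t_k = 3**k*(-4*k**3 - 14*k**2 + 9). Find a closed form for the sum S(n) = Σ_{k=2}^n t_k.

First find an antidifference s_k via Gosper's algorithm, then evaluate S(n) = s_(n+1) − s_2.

S(n) = -6*3**n*n**3 - 12*3**n*n**2 + 3*3**n*n + 9*3**n + 18

Compute t_(k+1)/t_k: get 3*(4*(k + 1)**3 + 14*(k + 1)**2 - 9)/(4*k**3 + 14*k**2 - 9).
Take A(k)=3, B(k)=1, C(k)=k**3 + 7*k**2/2 - 9/4.
Need (3)·f(k+1) − (1)·f(k) = k**3 + 7*k**2/2 - 9/4.
Bound: deg f ≤ 3.
A polynomial solution: f(k) = k*(2*k**2 - 2*k - 3)/4.
Then R = B(k−1)f/C = k*(2*k**2 - 2*k - 3)/(4*k**3 + 14*k**2 - 9), so s_k = R(k)·t_k = 3**k*k*(-2*k**2 + 2*k + 3).
Δs = 3**k*(-4*k**3 - 14*k**2 + 9), as required.
Σ_(k=2)^n t_k = s_(n+1) − s_(2) = (3**(n + 1)*(-2*n**3 - 4*n**2 + n + 3)) − (-18), i.e. -6*3**n*n**3 - 12*3**n*n**2 + 3*3**n*n + 9*3**n + 18.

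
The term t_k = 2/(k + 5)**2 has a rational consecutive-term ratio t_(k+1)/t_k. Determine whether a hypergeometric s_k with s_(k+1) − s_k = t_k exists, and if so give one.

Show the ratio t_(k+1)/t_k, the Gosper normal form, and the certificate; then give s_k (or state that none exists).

none (Gosper's algorithm certifies no s_k)

r(k) = (k + 5)**2/(k + 6)**2 after simplifying.
A = k**2 + 10*k + 25, B = k**2 + 12*k + 36, C = 1.
Key eq: (k**2 + 10*k + 25)·f(k+1) = (k**2 + 10*k + 25)·f(k) + (1).
From deg A=2, deg B=2, deg C=0: d=0.
Generic f = c0 gives residual -1; -1 = 0 cannot hold, so t_k is not Gosper-summable.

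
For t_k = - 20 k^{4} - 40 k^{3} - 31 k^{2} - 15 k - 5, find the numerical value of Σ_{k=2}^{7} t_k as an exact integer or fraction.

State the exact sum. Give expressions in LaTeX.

Σ = -129564

Ratio r(k) = (20*k**4 + 120*k**3 + 271*k**2 + 277*k + 111)/(20*k**4 + 40*k**3 + 31*k**2 + 15*k + 5).
Normal form (A,B,C) = (1, 1, k**4 + 2*k**3 + 31*k**2/20 + 3*k/4 + 1/4).
Solve (1)·f(k+1) − (1)·f(k) = k**4 + 2*k**3 + 31*k**2/20 + 3*k/4 + 1/4.
From deg A=0, deg B=0, deg C=4: d=5.
A polynomial solution: f(k) = k*(4*k**4 - 3*k**2 + 2*k + 2)/20.
Get s_k = R·t_k = k*(-4*k**4 + 3*k**2 - 2*k - 2) with R(k) = B(k−1)f(k)/C(k) = k*(4*k**4 - 3*k**2 + 2*k + 2)/(20*k**4 + 40*k**3 + 31*k**2 + 15*k + 5).
Verify: -20*k**4 - 40*k**3 - 31*k**2 - 15*k - 5 matches t_k.
Σ_(k=2)^(7) t_k = s_(8) − s_(2) = -129680 − (-116) = -129564.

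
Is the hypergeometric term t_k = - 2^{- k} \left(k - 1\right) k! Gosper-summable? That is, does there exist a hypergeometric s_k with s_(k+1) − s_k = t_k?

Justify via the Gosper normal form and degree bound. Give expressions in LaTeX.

The ratio is k*(k + 1)/(2*(k - 1)).
Take A(k)=k/2 + 1/2, B(k)=1, C(k)=k - 1.
Set up (k/2 + 1/2)·f(k+1) − (1)·f(k) − (k - 1) = 0.
From deg A=1, deg B=0, deg C=1: d=0.
Match coefficients ⇒ f(k) = 2.
Certificate R = B(k−1)f/C = 2/(k - 1) gives s_k = -2**(1 - k)*factorial(k).
Verify: -(k - 1)*factorial(k)/2**k matches t_k.

Yes. s_k = - 2^{1 - k} k!.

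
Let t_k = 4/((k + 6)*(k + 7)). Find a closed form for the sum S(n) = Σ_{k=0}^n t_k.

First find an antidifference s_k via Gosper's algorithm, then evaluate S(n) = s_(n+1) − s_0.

S(n) = 2*(n + 1)/(3*(n + 7))

r(k) = (k + 6)/(k + 8) after simplifying.
Take A(k)=k + 6, B(k)=k + 8, C(k)=1.
f must satisfy (k + 6)·f(k+1) − (k + 7)·f(k) = 1.
Degrees (1,1,0) ⇒ d ≤ 1.
A polynomial solution: f(k) = k/6.
Get s_k = R·t_k = 2*k/(3*(k + 6)) with R(k) = B(k−1)f(k)/C(k) = k*(k + 7)/6.
Δs = 4/(k**2 + 13*k + 42), as required.
Σ_(k=0)^n t_k = s_(n+1) − s_(0) = (2*(n + 1)/(3*(n + 7))) − (0), i.e. 2*(n + 1)/(3*(n + 7)).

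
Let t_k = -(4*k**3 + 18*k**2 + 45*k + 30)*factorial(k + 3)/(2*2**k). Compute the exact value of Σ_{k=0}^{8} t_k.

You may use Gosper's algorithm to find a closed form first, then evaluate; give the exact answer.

Σ = -322764732

t_(k+1)/t_k = (4*k**4 + 46*k**3 + 213*k**2 + 469*k + 388)/(2*(4*k**3 + 18*k**2 + 45*k + 30)).
So A=k/2 + 2 and B=1, with C=k**3 + 9*k**2/2 + 45*k/4 + 15/2.
Solve (k/2 + 2)·f(k+1) − (1)·f(k) = k**3 + 9*k**2/2 + 45*k/4 + 15/2.
deg f ≤ 2 (via 1,0,3).
Solving with deg f ≤ 2: f(k) = (4*k**2 + 2*k + 3)/2.
Get s_k = R·t_k = -(4*k**2 + 2*k + 3)*factorial(k + 3)/2**k with R(k) = B(k−1)f(k)/C(k) = 2*(4*k**2 + 2*k + 3)/(4*k**3 + 18*k**2 + 45*k + 30).
Δs = -(4*k**3 + 18*k**2 + 45*k + 30)*factorial(k + 3)/(2*2**k), as required.
Telescoping: Σ = s_(9) − s_(0) = -322764750 − (-18) = -322764732.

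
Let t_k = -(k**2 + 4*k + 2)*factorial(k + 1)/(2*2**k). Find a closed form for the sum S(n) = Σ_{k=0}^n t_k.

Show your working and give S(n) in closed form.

S(n) = (6*2**n - n**3*factorial(n) - 7*n**2*factorial(n) - 14*n*factorial(n) - 8*factorial(n))/(2*2**n)

Ratio r(k) = (k + 2)*(4*k + (k + 1)**2 + 6)/(2*(k**2 + 4*k + 2)).
Normal form (A,B,C) = (k/2 + 1, 1, k**2 + 4*k + 2).
Solve (k/2 + 1)·f(k+1) − (1)·f(k) = k**2 + 4*k + 2.
deg f ≤ 1 (via 1,0,2).
Match coefficients ⇒ f(k) = 2*(k + 3).
R(k) = B(k−1)·f(k)/C(k) = 2*(k + 3)/(k**2 + 4*k + 2); s_k = R·t_k = -(k + 3)*factorial(k + 1)/2**k.
Δs = -(k**2 + 4*k + 2)*factorial(k + 1)/(2*2**k), as required.
s_(n+1) = -2**(-n - 1)*(n + 4)*factorial(n + 2) and s_(0) = -3, so S(n) = (6*2**n - n**3*factorial(n) - 7*n**2*factorial(n) - 14*n*factorial(n) - 8*factorial(n))/(2*2**n).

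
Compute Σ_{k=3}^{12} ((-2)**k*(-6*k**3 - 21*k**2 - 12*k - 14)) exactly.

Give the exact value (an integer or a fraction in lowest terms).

Ratio r(k) = 2*(-6*k**3 - 39*k**2 - 72*k - 53)/(6*k**3 + 21*k**2 + 12*k + 14).
So A=-2 and B=1, with C=k**3 + 7*k**2/2 + 2*k + 7/3.
Solve (-2)·f(k+1) − (1)·f(k) = k**3 + 7*k**2/2 + 2*k + 7/3.
deg f ≤ 3 (via 0,0,3).
Coefficient equations give f(k) = -(2*k**3 + 3*k**2 - 4*k + 4)/6.
So s_k = (B(k−1)f/C)·t_k = (-(2*k**3 + 3*k**2 - 4*k + 4)/(6*k**3 + 21*k**2 + 12*k + 14))·t_k = (-2)**k*(2*k**3 + 3*k**2 - 4*k + 4).
Δs = (-2)**k*(-6*k**3 - 21*k**2 - 12*k - 14), as required.
Σ_(k=3)^(12) t_k = s_(13) − s_(3) = -39755776 − (-584) = -39755192.

Σ = -39755192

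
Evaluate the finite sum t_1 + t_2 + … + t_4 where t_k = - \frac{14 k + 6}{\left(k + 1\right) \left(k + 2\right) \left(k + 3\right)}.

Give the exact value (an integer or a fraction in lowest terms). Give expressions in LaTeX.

Step 1: r(k) = (k + 1)*(7*k + 10)/((k + 4)*(7*k + 3)).
Take A(k)=k + 1, B(k)=k + 4, C(k)=k + 3/7.
Solve (k + 1)·f(k+1) − (k + 3)·f(k) = k + 3/7.
Bound: deg f ≤ 2.
A polynomial solution: f(k) = k*(5*k + 1)/14.
So s_k = (B(k−1)f/C)·t_k = (k*(k + 3)*(5*k + 1)/(2*(7*k + 3)))·t_k = -k*(5*k + 1)/((k + 1)*(k + 2)).
Δs = 2*(-7*k - 3)/(k**3 + 6*k**2 + 11*k + 6), as required.
Evaluate s at k=5 and k=1: -65/21 and -1; difference -44/21.

Σ = -44/21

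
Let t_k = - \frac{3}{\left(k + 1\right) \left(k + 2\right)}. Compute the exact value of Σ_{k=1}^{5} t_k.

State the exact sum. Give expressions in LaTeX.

Σ = -15/14

t_(k+1)/t_k = (k + 1)/(k + 3).
Gosper form: A/B · C(k+1)/C(k) with A=k + 1, B=k + 3, C=1.
f must satisfy (k + 1)·f(k+1) − (k + 2)·f(k) = 1.
From deg A=1, deg B=1, deg C=0: d=1.
A polynomial solution: f(k) = k.
Then R = B(k−1)f/C = k*(k + 2), so s_k = R(k)·t_k = -3*k/(k + 1).
Δs = -3/(k**2 + 3*k + 2), as required.
Sum = s_(6) − s_(1); s_(6) = -18/7, s_(1) = -3/2 ⇒ -15/14.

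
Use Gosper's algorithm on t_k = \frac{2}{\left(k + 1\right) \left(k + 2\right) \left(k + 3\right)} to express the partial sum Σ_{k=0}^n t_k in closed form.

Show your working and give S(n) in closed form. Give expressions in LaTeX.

S(n) = \frac{n^{2} + 5 n + 4}{2 \left(n^{2} + 5 n + 6\right)}

Compute t_(k+1)/t_k: get (k + 1)/(k + 4).
Gosper form: A/B · C(k+1)/C(k) with A=k + 1, B=k + 4, C=1.
Solve (k + 1)·f(k+1) − (k + 3)·f(k) = 1.
d = 2 from the (1,1,0) case.
A polynomial solution: f(k) = k*(k + 3)/4.
Then R = B(k−1)f/C = k*(k + 3)**2/4, so s_k = R(k)·t_k = k*(k + 3)/(2*(k + 1)*(k + 2)).
Verify: 2/(k**3 + 6*k**2 + 11*k + 6) matches t_k.
Telescope: S(n) = s_(n+1) − s_(0) = (n**2 + 5*n + 4)/(2*(n**2 + 5*n + 6)) − (0) = (n**2 + 5*n + 4)/(2*(n**2 + 5*n + 6)).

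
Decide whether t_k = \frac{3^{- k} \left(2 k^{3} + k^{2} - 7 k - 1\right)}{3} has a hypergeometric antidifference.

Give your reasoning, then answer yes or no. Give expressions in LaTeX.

Yes. s_k = 3^{- k} \left(- k^{3} - 2 k^{2} - 1\right).

Compute t_(k+1)/t_k: get (2*k**3 + 7*k**2 + k - 5)/(3*(2*k**3 + k**2 - 7*k - 1)).
A = 1/3, B = 1, C = k**3 + k**2/2 - 7*k/2 - 1/2.
f must satisfy (1/3)·f(k+1) − (1)·f(k) = k**3 + k**2/2 - 7*k/2 - 1/2.
deg f ≤ 3 (via 0,0,3).
A polynomial solution: f(k) = -3*(k**3 + 2*k**2 + 1)/2.
So s_k = (B(k−1)f/C)·t_k = (-3*(k**3 + 2*k**2 + 1)/(2*k**3 + k**2 - 7*k - 1))·t_k = (-k**3 - 2*k**2 - 1)/3**k.
Verify: (2*k**3 + k**2 - 7*k - 1)/(3*3**k) matches t_k.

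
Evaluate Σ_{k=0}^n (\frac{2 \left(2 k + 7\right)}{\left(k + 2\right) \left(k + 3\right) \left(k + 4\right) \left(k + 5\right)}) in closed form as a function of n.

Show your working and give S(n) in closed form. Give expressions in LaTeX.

S(n) = \frac{n^{2} + 8 n + 7}{4 \left(n^{2} + 8 n + 15\right)}

t_(k+1)/t_k = (k + 2)*(2*k + 9)/((k + 6)*(2*k + 7)).
Gosper form: A/B · C(k+1)/C(k) with A=k + 2, B=k + 6, C=k + 7/2.
Solve (k + 2)·f(k+1) − (k + 5)·f(k) = k + 7/2.
From deg A=1, deg B=1, deg C=1: d=3.
Solve for f: f(k) = k*(k + 3)*(k + 6)/16 (degree 3 ≤ 3).
So s_k = (B(k−1)f/C)·t_k = (k*(k + 3)*(k + 5)*(k + 6)/(8*(2*k + 7)))·t_k = k*(k + 6)/(4*(k**2 + 6*k + 8)).
Δs = 2*(2*k + 7)/(k**4 + 14*k**3 + 71*k**2 + 154*k + 120), as required.
s_(n+1) = (n**2 + 8*n + 7)/(4*(n**2 + 8*n + 15)) and s_(0) = 0, so S(n) = (n**2 + 8*n + 7)/(4*(n**2 + 8*n + 15)).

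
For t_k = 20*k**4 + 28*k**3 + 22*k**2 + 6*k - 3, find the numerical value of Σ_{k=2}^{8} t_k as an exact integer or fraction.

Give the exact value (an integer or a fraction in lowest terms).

Σ = 216335

Step 1: r(k) = (20*k**4 + 108*k**3 + 226*k**2 + 214*k + 73)/(20*k**4 + 28*k**3 + 22*k**2 + 6*k - 3).
Gosper form: A/B · C(k+1)/C(k) with A=1, B=1, C=k**4 + 7*k**3/5 + 11*k**2/10 + 3*k/10 - 3/20.
Solve (1)·f(k+1) − (1)·f(k) = k**4 + 7*k**3/5 + 11*k**2/10 + 3*k/10 - 3/20.
Bound: deg f ≤ 5.
Solving with deg f ≤ 5: f(k) = k*(4*k**4 - 3*k**3 - k - 3)/20.
R(k) = B(k−1)·f(k)/C(k) = k*(4*k**4 - 3*k**3 - k - 3)/(20*k**4 + 28*k**3 + 22*k**2 + 6*k - 3); s_k = R·t_k = k*(4*k**4 - 3*k**3 - k - 3).
Δs = 20*k**4 + 28*k**3 + 22*k**2 + 6*k - 3, as required.
Evaluate s at k=9 and k=2: 216405 and 70; difference 216335.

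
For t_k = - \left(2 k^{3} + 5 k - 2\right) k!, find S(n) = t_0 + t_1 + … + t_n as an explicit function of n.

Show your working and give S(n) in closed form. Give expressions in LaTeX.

Compute t_(k+1)/t_k: get (k + 1)*(5*k + 2*(k + 1)**3 + 3)/(2*k**3 + 5*k - 2).
Gosper form: A/B · C(k+1)/C(k) with A=k + 1, B=1, C=k**3 + 5*k/2 - 1.
f must satisfy (k + 1)·f(k+1) − (1)·f(k) = k**3 + 5*k/2 - 1.
deg f ≤ 2 (via 1,0,3).
Solve for f: f(k) = (2*k**2 - 4*k + 3)/2 (degree 2 ≤ 2).
Certificate R = B(k−1)f/C = (2*k**2 - 4*k + 3)/(2*k**3 + 5*k - 2) gives s_k = -(2*k**2 - 4*k + 3)*factorial(k).
s_(k+1) − s_k = -(2*k**3 + 5*k - 2)*factorial(k) = t_k.
Evaluate: s_(n+1) = -(2*n**2 + 1)*factorial(n + 1); subtract s_(0) = -3 ⇒ S(n) = -2*n**3*factorial(n) - 2*n**2*factorial(n) - n*factorial(n) - factorial(n) + 3.

S(n) = - 2 n^{3} n! - 2 n^{2} n! - n n! - n! + 3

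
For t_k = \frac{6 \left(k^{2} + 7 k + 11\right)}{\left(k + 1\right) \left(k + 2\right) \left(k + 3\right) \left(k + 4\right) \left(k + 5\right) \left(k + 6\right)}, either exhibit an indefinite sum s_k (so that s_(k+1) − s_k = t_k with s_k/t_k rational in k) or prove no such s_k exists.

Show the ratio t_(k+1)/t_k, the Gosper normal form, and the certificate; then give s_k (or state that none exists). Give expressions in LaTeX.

t_(k+1)/t_k = (k + 1)*(7*k + (k + 1)**2 + 18)/((k + 7)*(k**2 + 7*k + 11)).
A = k + 1, B = k + 7, C = k**2 + 7*k + 11.
Set up (k + 1)·f(k+1) − (k + 6)·f(k) − (k**2 + 7*k + 11) = 0.
deg f ≤ 5 (via 1,1,2).
Match coefficients ⇒ f(k) = k*(k + 2)*(k + 4)*(k**2 + 9*k + 23)/45.
So s_k = (B(k−1)f/C)·t_k = (k*(k + 2)*(k + 4)*(k + 6)*(k**2 + 9*k + 23)/(45*(k**2 + 7*k + 11)))·t_k = 2*k*(k**2 + 9*k + 23)/(15*(k**3 + 9*k**2 + 23*k + 15)).
s_(k+1) − s_k = 6*(k**2 + 7*k + 11)/(k**6 + 21*k**5 + 175*k**4 + 735*k**3 + 1624*k**2 + 1764*k + 720) = t_k.

s_k = \frac{2 k \left(k^{2} + 9 k + 23\right)}{15 \left(k^{3} + 9 k^{2} + 23 k + 15\right)}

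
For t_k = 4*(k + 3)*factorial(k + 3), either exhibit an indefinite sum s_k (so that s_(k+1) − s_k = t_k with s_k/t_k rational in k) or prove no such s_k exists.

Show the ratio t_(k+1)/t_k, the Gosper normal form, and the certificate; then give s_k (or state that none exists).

Compute t_(k+1)/t_k: get (k + 4)**2/(k + 3).
Gosper form: A/B · C(k+1)/C(k) with A=k + 4, B=1, C=k + 3.
Key eq: (k + 4)·f(k+1) = (1)·f(k) + (k + 3).
deg f ≤ 0 (via 1,0,1).
Coefficient equations give f(k) = 1.
Certificate R = B(k−1)f/C = 1/(k + 3) gives s_k = 4*factorial(k + 3).
s_(k+1) − s_k = 4*(k + 3)*factorial(k + 3) = t_k.

s_k = 4*factorial(k + 3)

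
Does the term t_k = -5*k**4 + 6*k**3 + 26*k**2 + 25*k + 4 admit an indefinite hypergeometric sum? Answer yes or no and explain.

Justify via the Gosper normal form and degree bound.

Yes. s_k = k*(-k**4 + 4*k**3 + 4*k**2 + k - 4).

The ratio is (5*k**4 + 14*k**3 - 14*k**2 - 75*k - 56)/(5*k**4 - 6*k**3 - 26*k**2 - 25*k - 4).
So A=1 and B=1, with C=k**4 - 6*k**3/5 - 26*k**2/5 - 5*k - 4/5.
Key eq: (1)·f(k+1) = (1)·f(k) + (k**4 - 6*k**3/5 - 26*k**2/5 - 5*k - 4/5).
d = 5 from the (0,0,4) case.
Coefficient equations give f(k) = k*(k**4 - 4*k**3 - 4*k**2 - k + 4)/5.
Certificate R = B(k−1)f/C = k*(k**4 - 4*k**3 - 4*k**2 - k + 4)/(5*k**4 - 6*k**3 - 26*k**2 - 25*k - 4) gives s_k = k*(-k**4 + 4*k**3 + 4*k**2 + k - 4).
Check: Δs_k = -5*k**4 + 6*k**3 + 26*k**2 + 25*k + 4. ✓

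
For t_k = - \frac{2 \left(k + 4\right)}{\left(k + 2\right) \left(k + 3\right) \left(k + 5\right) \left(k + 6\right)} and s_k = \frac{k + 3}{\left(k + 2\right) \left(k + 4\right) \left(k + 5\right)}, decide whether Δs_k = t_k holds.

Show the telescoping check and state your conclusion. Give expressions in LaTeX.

Invalid: residual \frac{3 k + 10}{k^{5} + 20 k^{4} + 155 k^{3} + 580 k^{2} + 1044 k + 720} ≠ 0.

s_(k+1) = (k + 4)/((k + 3)*(k + 5)*(k + 6))
s_(k+1) − s_k = ((k + 2)*(k + 4)**2 - (k + 3)**2*(k + 6))/((k + 2)*(k + 3)*(k + 4)*(k + 5)*(k + 6))
(s_(k+1) − s_k) − t_k = (3*k + 10)/(k**5 + 20*k**4 + 155*k**3 + 580*k**2 + 1044*k + 720)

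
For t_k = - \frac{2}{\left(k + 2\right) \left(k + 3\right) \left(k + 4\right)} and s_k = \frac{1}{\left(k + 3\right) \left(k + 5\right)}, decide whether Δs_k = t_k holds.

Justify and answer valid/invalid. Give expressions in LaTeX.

Invalid: residual \frac{3 \left(3 k + 14\right)}{k^{5} + 20 k^{4} + 155 k^{3} + 580 k^{2} + 1044 k + 720} ≠ 0.

s_(k+1) = 1/((k + 4)*(k + 6))
s_(k+1) − s_k = (-2*k - 9)/(k**4 + 18*k**3 + 119*k**2 + 342*k + 360)
(s_(k+1) − s_k) − t_k = 3*(3*k + 14)/(k**5 + 20*k**4 + 155*k**3 + 580*k**2 + 1044*k + 720)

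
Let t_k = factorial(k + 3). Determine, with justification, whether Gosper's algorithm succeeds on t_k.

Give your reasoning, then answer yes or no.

The ratio is k + 4.
Normal form (A,B,C) = (k + 4, 1, 1).
Need (k + 4)·f(k+1) − (1)·f(k) = 1.
Bound: deg f ≤ -1.
deg f ≤ -1 is impossible — no certificate.

No — key equation has no polynomial f.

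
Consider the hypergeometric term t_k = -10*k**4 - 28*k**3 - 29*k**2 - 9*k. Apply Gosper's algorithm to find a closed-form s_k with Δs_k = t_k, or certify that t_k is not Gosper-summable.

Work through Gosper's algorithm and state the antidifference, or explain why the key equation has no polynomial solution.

Compute t_(k+1)/t_k: get (10*k**4 + 68*k**3 + 173*k**2 + 191*k + 76)/(k*(10*k**3 + 28*k**2 + 29*k + 9)).
Gosper form: A/B · C(k+1)/C(k) with A=1, B=1, C=k**4 + 14*k**3/5 + 29*k**2/10 + 9*k/10.
Solve (1)·f(k+1) − (1)·f(k) = k**4 + 14*k**3/5 + 29*k**2/10 + 9*k/10.
deg f ≤ 5 (via 0,0,4).
Solving with deg f ≤ 5: f(k) = k**2*(k - 1)*(2*k**2 + 4*k + 3)/10.
Then R = B(k−1)f/C = k*(k - 1)*(2*k**2 + 4*k + 3)/(10*k**3 + 28*k**2 + 29*k + 9), so s_k = R(k)·t_k = k**2*(-2*k**3 - 2*k**2 + k + 3).
Check: Δs_k = k*(-10*k**3 - 28*k**2 - 29*k - 9). ✓

s_k = k**2*(-2*k**3 - 2*k**2 + k + 3)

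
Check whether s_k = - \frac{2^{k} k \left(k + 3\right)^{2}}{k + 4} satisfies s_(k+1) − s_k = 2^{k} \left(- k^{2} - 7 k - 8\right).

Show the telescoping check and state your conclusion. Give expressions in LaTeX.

s_(k+1) = 2**(k + 1)*(-k - 1)*(k + 4)**2/(k + 5)
s_(k+1) − s_k = 2**k*(k*(k + 3)**2*(k + 5) - 2*(k + 1)*(k + 4)**3)/((k + 4)*(k + 5))
(s_(k+1) − s_k) − t_k = 2**k*(k**3 + 10*k**2 + 33*k + 32)/(k**2 + 9*k + 20)

Invalid: residual \frac{2^{k} \left(k^{3} + 10 k^{2} + 33 k + 32\right)}{k^{2} + 9 k + 20} ≠ 0.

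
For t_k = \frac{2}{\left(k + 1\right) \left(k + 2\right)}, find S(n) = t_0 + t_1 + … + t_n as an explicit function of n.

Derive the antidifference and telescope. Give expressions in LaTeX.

S(n) = \frac{2 \left(n + 1\right)}{n + 2}

Step 1: r(k) = (k + 1)/(k + 3).
A = k + 1, B = k + 3, C = 1.
Need (k + 1)·f(k+1) − (k + 2)·f(k) = 1.
Bound: deg f ≤ 1.
Coefficient equations give f(k) = k.
R(k) = B(k−1)·f(k)/C(k) = k*(k + 2); s_k = R·t_k = 2*k/(k + 1).
Verify: 2/(k**2 + 3*k + 2) matches t_k.
s_(n+1) = 2*(n + 1)/(n + 2) and s_(0) = 0, so S(n) = 2*(n + 1)/(n + 2).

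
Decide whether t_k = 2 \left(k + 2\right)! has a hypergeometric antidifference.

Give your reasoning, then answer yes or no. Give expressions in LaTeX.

No; the degree bound rules out any f.

The ratio is k + 3.
Take A(k)=k + 3, B(k)=1, C(k)=1.
Need (k + 3)·f(k+1) − (1)·f(k) = 1.
Degrees (1,0,0) ⇒ d ≤ -1.
deg f ≤ -1 is impossible — no certificate.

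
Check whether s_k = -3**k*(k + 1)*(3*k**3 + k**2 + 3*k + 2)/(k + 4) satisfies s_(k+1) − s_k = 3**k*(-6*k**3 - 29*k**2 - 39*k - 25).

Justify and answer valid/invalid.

s_(k+1) = -3**(k + 1)*(k + 2)*(3*k + 3*(k + 1)**3 + (k + 1)**2 + 5)/(k + 5)
s_(k+1) − s_k = 3**k*(-6*k**5 - 65*k**4 - 270*k**3 - 494*k**2 - 471*k - 206)/(k**2 + 9*k + 20)
(s_(k+1) − s_k) − t_k = 3**(k + 1)*(6*k**4 + 50*k**3 + 154*k**2 + 178*k + 98)/(k**2 + 9*k + 20)

Invalid: residual 3**(k + 1)*(6*k**4 + 50*k**3 + 154*k**2 + 178*k + 98)/(k**2 + 9*k + 20) ≠ 0.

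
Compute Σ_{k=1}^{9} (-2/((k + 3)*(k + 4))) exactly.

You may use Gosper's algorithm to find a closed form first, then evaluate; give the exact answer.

Σ = -9/26

t_(k+1)/t_k = (k + 3)/(k + 5).
Normal form (A,B,C) = (k + 3, k + 5, 1).
f must satisfy (k + 3)·f(k+1) − (k + 4)·f(k) = 1.
d = 1 from the (1,1,0) case.
Match coefficients ⇒ f(k) = k/3.
R(k) = B(k−1)·f(k)/C(k) = k*(k + 4)/3; s_k = R·t_k = -2*k/(3*k + 9).
s_(k+1) − s_k = -2/(k**2 + 7*k + 12) = t_k.
Telescoping: Σ = s_(10) − s_(1) = -20/39 − (-1/6) = -9/26.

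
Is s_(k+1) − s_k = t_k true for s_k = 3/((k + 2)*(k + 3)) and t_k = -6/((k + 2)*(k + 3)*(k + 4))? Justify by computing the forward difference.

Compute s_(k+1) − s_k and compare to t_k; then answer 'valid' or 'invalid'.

valid (s_(k+1) − s_k reduces to t_k)

s_(k+1) = 3/((k + 3)*(k + 4))
s_(k+1) − s_k = -6/(k**3 + 9*k**2 + 26*k + 24)
(s_(k+1) − s_k) − t_k = 0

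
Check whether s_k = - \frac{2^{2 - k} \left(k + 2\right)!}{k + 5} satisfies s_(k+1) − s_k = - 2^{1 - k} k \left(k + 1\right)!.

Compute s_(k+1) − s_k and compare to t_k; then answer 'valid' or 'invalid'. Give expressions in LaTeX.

s_(k+1) = -2**(1 - k)*factorial(k + 3)/(k + 6)
s_(k+1) − s_k = -2**(1 - k)*(k**2 + 6*k + 3)*factorial(k + 2)/((k + 5)*(k + 6))
(s_(k+1) − s_k) − t_k = 6*(k**2 + 5*k - 2)*factorial(k + 1)/(2**k*(k + 5)*(k + 6))

Invalid: residual \frac{6 \cdot 2^{- k} \left(k^{2} + 5 k - 2\right) \left(k + 1\right)!}{\left(k + 5\right) \left(k + 6\right)} ≠ 0.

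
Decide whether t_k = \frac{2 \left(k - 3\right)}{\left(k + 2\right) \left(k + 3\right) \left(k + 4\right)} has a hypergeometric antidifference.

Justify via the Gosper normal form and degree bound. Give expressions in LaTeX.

Yes. s_k = \frac{k \left(- k - 17\right)}{6 \left(k + 2\right) \left(k + 3\right)}.

Compute t_(k+1)/t_k: get (k - 2)*(k + 2)/((k - 3)*(k + 5)).
Gosper form: A/B · C(k+1)/C(k) with A=k + 2, B=k + 5, C=k - 3.
Solve (k + 2)·f(k+1) − (k + 4)·f(k) = k - 3.
Bound: deg f ≤ 2.
Match coefficients ⇒ f(k) = -k*(k + 17)/12.
R(k) = B(k−1)·f(k)/C(k) = -k*(k + 4)*(k + 17)/(12*(k - 3)); s_k = R·t_k = k*(-k - 17)/(6*(k + 2)*(k + 3)).
Check: Δs_k = 2*(k - 3)/(k**3 + 9*k**2 + 26*k + 24). ✓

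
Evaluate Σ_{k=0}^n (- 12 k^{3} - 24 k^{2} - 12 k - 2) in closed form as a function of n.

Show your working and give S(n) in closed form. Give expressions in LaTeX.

S(n) = - 3 n^{4} - 14 n^{3} - 21 n^{2} - 12 n - 2

r(k) = (6*k**3 + 30*k**2 + 48*k + 25)/(6*k**3 + 12*k**2 + 6*k + 1) after simplifying.
Normal form (A,B,C) = (1, 1, k**3 + 2*k**2 + k + 1/6).
Set up (1)·f(k+1) − (1)·f(k) − (k**3 + 2*k**2 + k + 1/6) = 0.
Degrees (0,0,3) ⇒ d ≤ 4.
A polynomial solution: f(k) = k**2*(3*k**2 + 2*k - 3)/12.
So s_k = (B(k−1)f/C)·t_k = (k**2*(3*k**2 + 2*k - 3)/(2*(6*k**3 + 12*k**2 + 6*k + 1)))·t_k = k**2*(-3*k**2 - 2*k + 3).
s_(k+1) − s_k = -12*k**3 - 24*k**2 - 12*k - 2 = t_k.
Σ_(k=0)^n t_k = s_(n+1) − s_(0) = (-3*n**4 - 14*n**3 - 21*n**2 - 12*n - 2) − (0), i.e. -3*n**4 - 14*n**3 - 21*n**2 - 12*n - 2.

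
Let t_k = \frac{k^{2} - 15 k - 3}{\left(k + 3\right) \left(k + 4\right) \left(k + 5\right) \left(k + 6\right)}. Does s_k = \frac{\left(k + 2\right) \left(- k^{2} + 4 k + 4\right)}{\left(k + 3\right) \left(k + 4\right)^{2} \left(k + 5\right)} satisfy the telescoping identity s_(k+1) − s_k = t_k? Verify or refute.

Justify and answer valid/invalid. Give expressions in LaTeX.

Invalid: residual \frac{2 \left(- 2 k^{3} + 9 k^{2} + 91 k + 36\right)}{k^{6} + 27 k^{5} + 301 k^{4} + 1773 k^{3} + 5818 k^{2} + 10080 k + 7200} ≠ 0.

s_(k+1) = (k + 3)*(4*k - (k + 1)**2 + 8)/((k + 4)*(k + 5)**2*(k + 6))
s_(k+1) − s_k = (k**4 - 10*k**3 - 100*k**2 - 145*k + 12)/(k**6 + 27*k**5 + 301*k**4 + 1773*k**3 + 5818*k**2 + 10080*k + 7200)
(s_(k+1) − s_k) − t_k = 2*(-2*k**3 + 9*k**2 + 91*k + 36)/(k**6 + 27*k**5 + 301*k**4 + 1773*k**3 + 5818*k**2 + 10080*k + 7200)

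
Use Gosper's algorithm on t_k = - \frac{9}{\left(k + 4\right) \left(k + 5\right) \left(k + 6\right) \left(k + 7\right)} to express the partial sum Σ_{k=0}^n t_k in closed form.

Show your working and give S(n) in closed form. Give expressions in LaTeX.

Step 1: r(k) = (k + 4)/(k + 8).
A = k + 4, B = k + 8, C = 1.
f must satisfy (k + 4)·f(k+1) − (k + 7)·f(k) = 1.
d = 3 from the (1,1,0) case.
A polynomial solution: f(k) = k*(k**2 + 15*k + 74)/360.
Certificate R = B(k−1)f/C = k*(k + 7)*(k**2 + 15*k + 74)/360 gives s_k = k*(-k**2 - 15*k - 74)/(40*(k + 4)*(k + 5)*(k + 6)).
Δs = -9/(k**4 + 22*k**3 + 179*k**2 + 638*k + 840), as required.
Σ_(k=0)^n t_k = s_(n+1) − s_(0) = ((-n**3 - 18*n**2 - 107*n - 90)/(40*(n**3 + 18*n**2 + 107*n + 210))) − (0), i.e. (-n**3 - 18*n**2 - 107*n - 90)/(40*(n**3 + 18*n**2 + 107*n + 210)).

S(n) = \frac{- n^{3} - 18 n^{2} - 107 n - 90}{40 \left(n^{3} + 18 n^{2} + 107 n + 210\right)}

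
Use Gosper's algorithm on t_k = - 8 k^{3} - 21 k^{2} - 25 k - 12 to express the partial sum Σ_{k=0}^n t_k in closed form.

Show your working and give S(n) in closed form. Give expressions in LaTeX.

r(k) = (8*k**3 + 45*k**2 + 91*k + 66)/(8*k**3 + 21*k**2 + 25*k + 12) after simplifying.
Factor: A=1; B=1; C=k**3 + 21*k**2/8 + 25*k/8 + 3/2.
f must satisfy (1)·f(k+1) − (1)·f(k) = k**3 + 21*k**2/8 + 25*k/8 + 3/2.
deg f ≤ 4 (via 0,0,3).
Solving with deg f ≤ 4: f(k) = k*(k + 1)*(2*k**2 + k + 3)/8.
Certificate R = B(k−1)f/C = k*(2*k**2 + k + 3)/(8*k**2 + 13*k + 12) gives s_k = k*(-2*k**3 - 3*k**2 - 4*k - 3).
Δs = -8*k**3 - 21*k**2 - 25*k - 12, as required.
Σ_(k=0)^n t_k = s_(n+1) − s_(0) = (-2*n**4 - 11*n**3 - 25*n**2 - 28*n - 12) − (0), i.e. -2*n**4 - 11*n**3 - 25*n**2 - 28*n - 12.

S(n) = - 2 n^{4} - 11 n^{3} - 25 n^{2} - 28 n - 12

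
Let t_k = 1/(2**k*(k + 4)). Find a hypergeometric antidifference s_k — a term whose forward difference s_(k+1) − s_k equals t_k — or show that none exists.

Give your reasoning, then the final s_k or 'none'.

Step 1: r(k) = (k + 4)/(2*(k + 5)).
Normal form (A,B,C) = (k/2 + 2, k + 5, 1).
Solve (k/2 + 2)·f(k+1) − (k + 4)·f(k) = 1.
Degrees (1,1,0) ⇒ d ≤ -1.
Bound -1 < 0, so the key equation has no polynomial solution.

none (Gosper's algorithm certifies no s_k)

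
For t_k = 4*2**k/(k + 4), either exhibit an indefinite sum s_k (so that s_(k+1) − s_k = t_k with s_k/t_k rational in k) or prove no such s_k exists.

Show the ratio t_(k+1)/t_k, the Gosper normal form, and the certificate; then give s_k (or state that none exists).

not Gosper-summable; s_k does not exist

Ratio r(k) = 2*(k + 4)/(k + 5).
Factor: A=2*k + 8; B=k + 5; C=1.
Set up (2*k + 8)·f(k+1) − (k + 4)·f(k) − (1) = 0.
Degrees (1,1,0) ⇒ d ≤ -1.
deg f ≤ -1 is impossible — no certificate.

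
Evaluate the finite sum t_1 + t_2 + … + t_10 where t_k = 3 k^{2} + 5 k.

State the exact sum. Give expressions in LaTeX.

r(k) = (3*k**2 + 11*k + 8)/(k*(3*k + 5)) after simplifying.
Take A(k)=1, B(k)=1, C(k)=k**2 + 5*k/3.
f must satisfy (1)·f(k+1) − (1)·f(k) = k**2 + 5*k/3.
From deg A=0, deg B=0, deg C=2: d=3.
Solve for f: f(k) = k*(k - 1)*(k + 2)/3 (degree 3 ≤ 3).
So s_k = (B(k−1)f/C)·t_k = ((k - 1)*(k + 2)/(3*k + 5))·t_k = k*(k**2 + k - 2).
s_(k+1) − s_k = k*(3*k + 5) = t_k.
Evaluate s at k=11 and k=1: 1430 and 0; difference 1430.

Σ = 1430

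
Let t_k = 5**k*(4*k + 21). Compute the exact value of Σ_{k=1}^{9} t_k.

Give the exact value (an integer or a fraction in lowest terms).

Σ = 136718725

Ratio r(k) = 5*(4*k + 25)/(4*k + 21).
A = 5, B = 1, C = k + 21/4.
Solve (5)·f(k+1) − (1)·f(k) = k + 21/4.
From deg A=0, deg B=0, deg C=1: d=1.
Solve for f: f(k) = (k + 4)/4 (degree 1 ≤ 1).
R(k) = B(k−1)·f(k)/C(k) = (k + 4)/(4*k + 21); s_k = R·t_k = 5**k*(k + 4).
s_(k+1) − s_k = 5**k*(4*k + 21) = t_k.
Sum = s_(10) − s_(1); s_(10) = 136718750, s_(1) = 25 ⇒ 136718725.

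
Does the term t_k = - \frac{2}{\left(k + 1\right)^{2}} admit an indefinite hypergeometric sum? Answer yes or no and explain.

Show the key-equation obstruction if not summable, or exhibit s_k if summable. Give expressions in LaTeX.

Ratio r(k) = (k + 1)**2/(k + 2)**2.
Normal form (A,B,C) = (k**2 + 2*k + 1, k**2 + 4*k + 4, 1).
Set up (k**2 + 2*k + 1)·f(k+1) − (k**2 + 2*k + 1)·f(k) − (1) = 0.
d = 0 from the (2,2,0) case.
Generic f = c0 gives residual -1; -1 = 0 cannot hold, so t_k is not Gosper-summable.

No — the linear system for f has no solution.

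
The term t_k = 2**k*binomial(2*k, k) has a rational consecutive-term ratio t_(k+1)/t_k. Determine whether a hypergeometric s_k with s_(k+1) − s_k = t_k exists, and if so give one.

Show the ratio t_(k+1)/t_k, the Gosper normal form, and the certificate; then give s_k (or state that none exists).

none — t_k is not Gosper-summable

t_(k+1)/t_k = 4*(2*k + 1)/(k + 1).
Factor: A=8*k + 4; B=k + 1; C=1.
Need (8*k + 4)·f(k+1) − (k)·f(k) = 1.
deg f ≤ -1 (via 1,1,0).
d = -1 < 0 ⇒ no nonzero polynomial f; not summable.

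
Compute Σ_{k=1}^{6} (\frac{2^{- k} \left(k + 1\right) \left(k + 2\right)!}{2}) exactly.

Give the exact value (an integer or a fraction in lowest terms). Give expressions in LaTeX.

Σ = 2832

Compute t_(k+1)/t_k: get (k + 2)*(k + 3)/(2*(k + 1)).
So A=k/2 + 3/2 and B=1, with C=k + 1.
Solve (k/2 + 3/2)·f(k+1) − (1)·f(k) = k + 1.
Bound: deg f ≤ 0.
Match coefficients ⇒ f(k) = 2.
So s_k = (B(k−1)f/C)·t_k = (2/(k + 1))·t_k = factorial(k + 2)/2**k.
Check: Δs_k = (k + 1)*factorial(k + 2)/(2*2**k). ✓
Telescoping: Σ = s_(7) − s_(1) = 2835 − (3) = 2832.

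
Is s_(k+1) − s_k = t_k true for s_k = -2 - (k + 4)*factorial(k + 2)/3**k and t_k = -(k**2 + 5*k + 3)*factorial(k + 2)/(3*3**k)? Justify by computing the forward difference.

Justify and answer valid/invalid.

s_(k+1) = -3**(-k - 1)*(k + 5)*factorial(k + 3) - 2
s_(k+1) − s_k = -(k**2 + 5*k + 3)*factorial(k + 2)/(3*3**k)
(s_(k+1) − s_k) − t_k = 0

Valid — Δs_k = t_k.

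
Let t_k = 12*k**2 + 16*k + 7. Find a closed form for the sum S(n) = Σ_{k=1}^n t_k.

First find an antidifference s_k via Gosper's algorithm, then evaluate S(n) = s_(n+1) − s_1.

S(n) = n*(4*n**2 + 14*n + 17)

r(k) = (12*k**2 + 40*k + 35)/(12*k**2 + 16*k + 7) after simplifying.
Normal form (A,B,C) = (1, 1, k**2 + 4*k/3 + 7/12).
Solve (1)·f(k+1) − (1)·f(k) = k**2 + 4*k/3 + 7/12.
Bound: deg f ≤ 3.
Solving with deg f ≤ 3: f(k) = k*(4*k**2 + 2*k + 1)/12.
R(k) = B(k−1)·f(k)/C(k) = k*(4*k**2 + 2*k + 1)/(12*k**2 + 16*k + 7); s_k = R·t_k = k*(4*k**2 + 2*k + 1).
s_(k+1) − s_k = 12*k**2 + 16*k + 7 = t_k.
Σ_(k=1)^n t_k = s_(n+1) − s_(1) = (4*n**3 + 14*n**2 + 17*n + 7) − (7), i.e. n*(4*n**2 + 14*n + 17).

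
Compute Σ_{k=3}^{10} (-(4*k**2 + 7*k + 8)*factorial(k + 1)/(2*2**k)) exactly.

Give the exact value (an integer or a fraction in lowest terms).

r(k) = (k + 2)*(7*k + 4*(k + 1)**2 + 15)/(2*(4*k**2 + 7*k + 8)) after simplifying.
Gosper form: A/B · C(k+1)/C(k) with A=k/2 + 1, B=1, C=k**2 + 7*k/4 + 2.
Key eq: (k/2 + 1)·f(k+1) = (1)·f(k) + (k**2 + 7*k/4 + 2).
d = 1 from the (1,0,2) case.
Match coefficients ⇒ f(k) = (4*k + 3)/2.
So s_k = (B(k−1)f/C)·t_k = (2*(4*k + 3)/(4*k**2 + 7*k + 8))·t_k = -(4*k + 3)*factorial(k + 1)/2**k.
Δs = -(4*k**2 + 7*k + 8)*factorial(k + 1)/(2*2**k), as required.
Σ_(k=3)^(10) t_k = s_(11) − s_(3) = -21985425/2 − (-45) = -21985335/2.

Σ = -21985335/2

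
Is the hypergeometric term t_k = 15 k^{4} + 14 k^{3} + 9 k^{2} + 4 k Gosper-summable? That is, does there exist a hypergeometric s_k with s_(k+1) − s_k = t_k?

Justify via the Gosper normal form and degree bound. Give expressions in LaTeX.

Yes. s_k = k \left(3 k^{4} - 4 k^{3} + k^{2} + k - 1\right).

Step 1: r(k) = (15*k**4 + 74*k**3 + 141*k**2 + 124*k + 42)/(k*(15*k**3 + 14*k**2 + 9*k + 4)).
Gosper form: A/B · C(k+1)/C(k) with A=1, B=1, C=k**4 + 14*k**3/15 + 3*k**2/5 + 4*k/15.
Key eq: (1)·f(k+1) = (1)·f(k) + (k**4 + 14*k**3/15 + 3*k**2/5 + 4*k/15).
Bound: deg f ≤ 5.
Solve for f: f(k) = k*(k - 1)*(3*k**3 - k**2 + 1)/15 (degree 5 ≤ 5).
R(k) = B(k−1)·f(k)/C(k) = (k - 1)*(3*k**3 - k**2 + 1)/(15*k**3 + 14*k**2 + 9*k + 4); s_k = R·t_k = k*(3*k**4 - 4*k**3 + k**2 + k - 1).
Verify: k*(15*k**3 + 14*k**2 + 9*k + 4) matches t_k.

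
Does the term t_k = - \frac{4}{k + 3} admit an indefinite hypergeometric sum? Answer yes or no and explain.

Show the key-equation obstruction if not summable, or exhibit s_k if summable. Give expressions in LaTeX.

Compute t_(k+1)/t_k: get (k + 3)/(k + 4).
Take A(k)=k + 3, B(k)=k + 4, C(k)=1.
Set up (k + 3)·f(k+1) − (k + 3)·f(k) − (1) = 0.
deg f ≤ 0 (via 1,1,0).
Put f(k) = c0: A·f(k+1) − B(k−1)·f(k) − C = -1; need -1 = 0 — inconsistent ⇒ no f, not summable.

No. Not Gosper-summable.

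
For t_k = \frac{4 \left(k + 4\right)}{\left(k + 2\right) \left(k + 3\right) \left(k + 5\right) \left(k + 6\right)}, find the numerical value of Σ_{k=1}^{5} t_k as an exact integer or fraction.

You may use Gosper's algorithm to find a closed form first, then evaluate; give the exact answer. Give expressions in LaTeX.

Σ = 35/396

t_(k+1)/t_k = (k + 2)*(k + 5)**2/((k + 4)**2*(k + 7)).
Gosper form: A/B · C(k+1)/C(k) with A=k + 2, B=k + 7, C=k**2 + 8*k + 16.
Set up (k + 2)·f(k+1) − (k + 6)·f(k) − (k**2 + 8*k + 16) = 0.
deg f ≤ 4 (via 1,1,2).
A polynomial solution: f(k) = k*(k + 3)*(k + 4)*(k + 7)/20.
So s_k = (B(k−1)f/C)·t_k = (k*(k + 3)*(k + 6)*(k + 7)/(20*(k + 4)))·t_k = k*(k + 7)/(5*(k**2 + 7*k + 10)).
Verify: 4*(k + 4)/(k**4 + 16*k**3 + 91*k**2 + 216*k + 180) matches t_k.
Sum = s_(6) − s_(1); s_(6) = 39/220, s_(1) = 4/45 ⇒ 35/396.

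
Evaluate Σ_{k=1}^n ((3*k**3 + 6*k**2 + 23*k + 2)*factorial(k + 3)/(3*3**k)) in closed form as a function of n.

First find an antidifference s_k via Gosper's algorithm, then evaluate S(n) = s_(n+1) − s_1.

r(k) = (3*k**4 + 27*k**3 + 104*k**2 + 210*k + 136)/(3*(3*k**3 + 6*k**2 + 23*k + 2)) after simplifying.
A = k/3 + 4/3, B = 1, C = k**3 + 2*k**2 + 23*k/3 + 2/3.
Need (k/3 + 4/3)·f(k+1) − (1)·f(k) = k**3 + 2*k**2 + 23*k/3 + 2/3.
Degrees (1,0,3) ⇒ d ≤ 2.
Solve for f: f(k) = 3*k**2 - 3*k + 2 (degree 2 ≤ 2).
Then R = B(k−1)f/C = 3*(3*k**2 - 3*k + 2)/(3*k**3 + 6*k**2 + 23*k + 2), so s_k = R(k)·t_k = (3*k**2 - 3*k + 2)*factorial(k + 3)/3**k.
Δs = (3*k**3 + 6*k**2 + 23*k + 2)*factorial(k + 3)/(3*3**k), as required.
s_(n+1) = 3**(-n - 1)*(3*n**2 + 3*n + 2)*factorial(n + 4) and s_(1) = 16, so S(n) = -16 + n**2*factorial(n + 4)/3**n + n*factorial(n + 4)/3**n + 2*factorial(n + 4)/(3*3**n).

S(n) = -16 + n**2*factorial(n + 4)/3**n + n*factorial(n + 4)/3**n + 2*factorial(n + 4)/(3*3**n)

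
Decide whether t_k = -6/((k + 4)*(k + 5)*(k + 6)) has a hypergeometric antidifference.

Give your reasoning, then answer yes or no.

Yes. s_k = 3*k*(-k - 9)/(20*(k + 4)*(k + 5)).

t_(k+1)/t_k = (k + 4)/(k + 7).
Normal form (A,B,C) = (k + 4, k + 7, 1).
Need (k + 4)·f(k+1) − (k + 6)·f(k) = 1.
Bound: deg f ≤ 2.
A polynomial solution: f(k) = k*(k + 9)/40.
Certificate R = B(k−1)f/C = k*(k + 6)*(k + 9)/40 gives s_k = 3*k*(-k - 9)/(20*(k + 4)*(k + 5)).
Δs = -6/(k**3 + 15*k**2 + 74*k + 120), as required.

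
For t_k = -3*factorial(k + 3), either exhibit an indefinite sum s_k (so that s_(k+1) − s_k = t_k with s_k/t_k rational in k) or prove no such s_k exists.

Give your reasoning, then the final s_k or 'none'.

none (Gosper's algorithm certifies no s_k)

Ratio r(k) = k + 4.
Normal form (A,B,C) = (k + 4, 1, 1).
Need (k + 4)·f(k+1) − (1)·f(k) = 1.
deg f ≤ -1 (via 1,0,0).
deg f ≤ -1 is impossible — no certificate.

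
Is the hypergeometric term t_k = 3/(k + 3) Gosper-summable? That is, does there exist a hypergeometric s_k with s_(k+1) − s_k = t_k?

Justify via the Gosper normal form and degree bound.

No — the linear system for f has no solution.

t_(k+1)/t_k = (k + 3)/(k + 4).
Normal form (A,B,C) = (k + 3, k + 4, 1).
Need (k + 3)·f(k+1) − (k + 3)·f(k) = 1.
From deg A=1, deg B=1, deg C=0: d=0.
Generic f = c0 gives residual -1; -1 = 0 cannot hold, so t_k is not Gosper-summable.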